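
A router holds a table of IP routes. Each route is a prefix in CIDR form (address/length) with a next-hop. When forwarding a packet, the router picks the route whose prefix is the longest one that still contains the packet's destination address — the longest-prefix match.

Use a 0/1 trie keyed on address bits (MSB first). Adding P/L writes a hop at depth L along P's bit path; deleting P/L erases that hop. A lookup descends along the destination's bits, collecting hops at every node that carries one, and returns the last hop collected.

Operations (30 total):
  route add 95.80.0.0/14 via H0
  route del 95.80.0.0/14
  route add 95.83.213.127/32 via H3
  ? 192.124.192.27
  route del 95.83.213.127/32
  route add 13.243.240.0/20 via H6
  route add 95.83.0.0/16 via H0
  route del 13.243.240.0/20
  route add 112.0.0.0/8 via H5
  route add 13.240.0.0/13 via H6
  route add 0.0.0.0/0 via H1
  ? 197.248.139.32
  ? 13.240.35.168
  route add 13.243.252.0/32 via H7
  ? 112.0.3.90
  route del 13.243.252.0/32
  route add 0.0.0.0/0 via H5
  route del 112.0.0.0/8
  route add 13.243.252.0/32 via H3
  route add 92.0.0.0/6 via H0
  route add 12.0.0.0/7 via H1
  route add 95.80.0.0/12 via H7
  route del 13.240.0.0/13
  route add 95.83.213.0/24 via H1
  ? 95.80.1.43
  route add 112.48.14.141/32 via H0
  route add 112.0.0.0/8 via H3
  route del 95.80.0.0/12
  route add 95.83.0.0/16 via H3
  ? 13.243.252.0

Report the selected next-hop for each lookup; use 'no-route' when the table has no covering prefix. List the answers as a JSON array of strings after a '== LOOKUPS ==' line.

Apply in order:
  add 95.80.0.0/14 -> H0 at depth 14
  del 95.80.0.0/14 (clear depth 14)
  add 95.83.213.127/32 -> H3 at depth 32
  ? 192.124.192.27  path d0:-  best=no-route
  del 95.83.213.127/32 (clear depth 32)
  add 13.243.240.0/20 -> H6 at depth 20
  add 95.83.0.0/16 -> H0 at depth 16
  del 13.243.240.0/20 (clear depth 20)
  add 112.0.0.0/8 -> H5 at depth 8
  add 13.240.0.0/13 -> H6 at depth 13
  add 0.0.0.0/0 -> H1 at depth 0
  ? 197.248.139.32  path d0:H1  best=H1
  ? 13.240.35.168  path d0:H1→d1:-→d2:-→d3:-→d4:-→d5:-→d6:-→d7:-→d8:-→d9:-→d10:-→d11:-→d12:-→d13:H6→d14:-  best=H6
  add 13.243.252.0/32 -> H7 at depth 32
  ? 112.0.3.90  path d0:H1→d1:-→d2:-→d3:-→d4:-→d5:-→d6:-→d7:-→d8:H5  best=H5
  del 13.243.252.0/32 (clear depth 32)
  add 0.0.0.0/0 -> H5 at depth 0
  del 112.0.0.0/8 (clear depth 8)
  add 13.243.252.0/32 -> H3 at depth 32
  add 92.0.0.0/6 -> H0 at depth 6
  add 12.0.0.0/7 -> H1 at depth 7
  add 95.80.0.0/12 -> H7 at depth 12
  del 13.240.0.0/13 (clear depth 13)
  add 95.83.213.0/24 -> H1 at depth 24
  ? 95.80.1.43  path d0:H5→d1:-→d2:-→d3:-→d4:-→d5:-→d6:H0→d7:-→d8:-→d9:-→d10:-→d11:-→d12:H7→d13:-→d14:-  best=H7
  add 112.48.14.141/32 -> H0 at depth 32
  add 112.0.0.0/8 -> H3 at depth 8
  del 95.80.0.0/12 (clear depth 12)
  add 95.83.0.0/16 -> H3 at depth 16
  ? 13.243.252.0  path d0:H5→d1:-→d2:-→d3:-→d4:-→d5:-→d6:-→d7:H1→d8:-→d9:-→d10:-→d11:-→d12:-→d13:-→d14:-→d15:-→d16:-→d17:-→d18:-→d19:-→d20:-→d21:-→d22:-→d23:-→d24:-→d25:-→d26:-→d27:-→d28:-→d29:-→d30:-→d31:-→d32:H3  best=H3

== LOOKUPS ==
["no-route","H1","H6","H5","H7","H3"]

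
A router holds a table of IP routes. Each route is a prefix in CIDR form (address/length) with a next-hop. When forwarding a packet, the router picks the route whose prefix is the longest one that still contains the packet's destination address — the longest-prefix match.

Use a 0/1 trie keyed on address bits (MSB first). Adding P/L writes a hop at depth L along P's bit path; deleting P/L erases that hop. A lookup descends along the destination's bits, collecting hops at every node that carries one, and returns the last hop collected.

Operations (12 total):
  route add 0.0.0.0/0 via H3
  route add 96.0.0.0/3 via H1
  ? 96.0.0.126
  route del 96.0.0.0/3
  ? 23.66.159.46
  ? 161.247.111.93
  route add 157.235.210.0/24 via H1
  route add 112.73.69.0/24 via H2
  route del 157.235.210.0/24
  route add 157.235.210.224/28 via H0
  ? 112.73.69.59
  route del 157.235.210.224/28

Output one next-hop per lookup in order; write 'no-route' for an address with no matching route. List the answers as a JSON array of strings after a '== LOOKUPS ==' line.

Process each operation:
  add 0.0.0.0/0 -> H3 at depth 0
  add 96.0.0.0/3 -> H1 at depth 3
  ? 96.0.0.126  path d0:H3→d1:-→d2:-→d3:H1  best=H1
  del 96.0.0.0/3 (clear depth 3)
  ? 23.66.159.46  path d0:H3→d1:-  best=H3
  ? 161.247.111.93  path d0:H3  best=H3
  add 157.235.210.0/24 -> H1 at depth 24
  add 112.73.69.0/24 -> H2 at depth 24
  del 157.235.210.0/24 (clear depth 24)
  add 157.235.210.224/28 -> H0 at depth 28
  ? 112.73.69.59  path d0:H3→d1:-→d2:-→d3:-→d4:-→d5:-→d6:-→d7:-→d8:-→d9:-→d10:-→d11:-→d12:-→d13:-→d14:-→d15:-→d16:-→d17:-→d18:-→d19:-→d20:-→d21:-→d22:-→d23:-→d24:H2  best=H2
  del 157.235.210.224/28 (clear depth 28)

== LOOKUPS ==
["H1","H3","H3","H2"]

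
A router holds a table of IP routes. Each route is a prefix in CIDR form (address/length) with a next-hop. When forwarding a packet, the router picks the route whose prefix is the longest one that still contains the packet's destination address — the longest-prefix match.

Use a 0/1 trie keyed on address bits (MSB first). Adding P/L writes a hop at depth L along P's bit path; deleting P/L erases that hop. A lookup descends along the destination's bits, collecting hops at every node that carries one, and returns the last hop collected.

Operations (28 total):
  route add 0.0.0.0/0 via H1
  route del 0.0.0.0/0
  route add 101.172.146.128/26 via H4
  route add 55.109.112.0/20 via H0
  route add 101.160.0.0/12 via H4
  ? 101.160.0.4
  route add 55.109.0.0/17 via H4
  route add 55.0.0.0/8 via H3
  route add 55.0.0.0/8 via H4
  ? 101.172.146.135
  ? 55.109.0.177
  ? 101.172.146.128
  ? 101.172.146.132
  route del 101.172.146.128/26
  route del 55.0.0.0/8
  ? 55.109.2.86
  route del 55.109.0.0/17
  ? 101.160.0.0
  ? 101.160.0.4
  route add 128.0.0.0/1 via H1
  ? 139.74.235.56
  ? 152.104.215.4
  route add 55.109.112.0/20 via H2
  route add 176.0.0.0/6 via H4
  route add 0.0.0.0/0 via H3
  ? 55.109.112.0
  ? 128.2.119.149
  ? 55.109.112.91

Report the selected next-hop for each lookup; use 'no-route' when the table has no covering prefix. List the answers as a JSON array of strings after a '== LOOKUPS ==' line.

Process each operation:
  add 0.0.0.0/0 -> H1 at depth 0
  - 0.0.0.0/0 clear@0
  add 101.172.146.128/26 -> H4 at depth 26
  add 55.109.112.0/20 -> H0 at depth 20
  add 101.160.0.0/12 -> H4 at depth 12
  Q 101.160.0.4: descend 011001011010 ; hops seen [H4] ; pick H4
  add 55.109.0.0/17 -> H4 at depth 17
  add 55.0.0.0/8 -> H3 at depth 8
  add 55.0.0.0/8 -> H4 at depth 8
  Q 101.172.146.135: descend 01100101101011001001001010 ; hops seen [H4,H4] ; pick H4
  Q 55.109.0.177: descend 00110111011011010 ; hops seen [H4,H4] ; pick H4
  Q 101.172.146.128: descend 01100101101011001001001010 ; hops seen [H4,H4] ; pick H4
  Q 101.172.146.132: descend 01100101101011001001001010 ; hops seen [H4,H4] ; pick H4
  - 101.172.146.128/26 clear@26
  - 55.0.0.0/8 clear@8
  Q 55.109.2.86: descend 00110111011011010 ; hops seen [H4] ; pick H4
  - 55.109.0.0/17 clear@17
  Q 101.160.0.0: descend 011001011010 ; hops seen [H4] ; pick H4
  Q 101.160.0.4: descend 011001011010 ; hops seen [H4] ; pick H4
  add 128.0.0.0/1 -> H1 at depth 1
  Q 139.74.235.56: descend 1 ; hops seen [H1] ; pick H1
  Q 152.104.215.4: descend 1 ; hops seen [H1] ; pick H1
  add 55.109.112.0/20 -> H2 at depth 20
  add 176.0.0.0/6 -> H4 at depth 6
  add 0.0.0.0/0 -> H3 at depth 0
  Q 55.109.112.0: descend 00110111011011010111 ; hops seen [H3,H2] ; pick H2
  Q 128.2.119.149: descend 10 ; hops seen [H3,H1] ; pick H1
  Q 55.109.112.91: descend 00110111011011010111 ; hops seen [H3,H2] ; pick H2

== LOOKUPS ==
["H4","H4","H4","H4","H4","H4","H4","H4","H1","H1","H2","H1","H2"]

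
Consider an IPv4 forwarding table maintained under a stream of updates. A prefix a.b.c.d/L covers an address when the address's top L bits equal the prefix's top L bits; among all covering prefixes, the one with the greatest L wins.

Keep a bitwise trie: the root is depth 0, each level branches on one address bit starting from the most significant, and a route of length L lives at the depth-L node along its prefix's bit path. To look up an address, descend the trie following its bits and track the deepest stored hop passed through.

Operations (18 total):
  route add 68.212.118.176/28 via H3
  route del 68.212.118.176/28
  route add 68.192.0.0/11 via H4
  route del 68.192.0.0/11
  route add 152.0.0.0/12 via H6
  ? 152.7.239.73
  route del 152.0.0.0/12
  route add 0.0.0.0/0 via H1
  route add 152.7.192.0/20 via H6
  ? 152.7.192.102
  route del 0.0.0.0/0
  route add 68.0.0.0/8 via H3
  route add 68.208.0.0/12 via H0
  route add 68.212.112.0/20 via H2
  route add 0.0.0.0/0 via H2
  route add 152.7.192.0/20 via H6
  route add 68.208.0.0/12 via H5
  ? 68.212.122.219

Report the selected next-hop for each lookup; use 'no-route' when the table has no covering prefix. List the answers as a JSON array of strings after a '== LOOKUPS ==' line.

Process each operation:
  + 68.212.118.176/28 (H3) depth=28
  del 68.212.118.176/28 (clear depth 28)
  + 68.192.0.0/11 (H4) depth=11
  del 68.192.0.0/11 (clear depth 11)
  + 152.0.0.0/12 (H6) depth=12
  Q 152.7.239.73: descend 100110000000 ; hops seen [H6] ; pick H6
  del 152.0.0.0/12 (clear depth 12)
  + 0.0.0.0/0 (H1) depth=0
  + 152.7.192.0/20 (H6) depth=20
  Q 152.7.192.102: descend 10011000000001111100 ; hops seen [H1,H6] ; pick H6
  del 0.0.0.0/0 (clear depth 0)
  + 68.0.0.0/8 (H3) depth=8
  + 68.208.0.0/12 (H0) depth=12
  + 68.212.112.0/20 (H2) depth=20
  + 0.0.0.0/0 (H2) depth=0
  + 152.7.192.0/20 (H6) depth=20
  + 68.208.0.0/12 (H5) depth=12
  Q 68.212.122.219: descend 01000100110101000111 ; hops seen [H2,H3,H5,H2] ; pick H2

== LOOKUPS ==
["H6","H6","H2"]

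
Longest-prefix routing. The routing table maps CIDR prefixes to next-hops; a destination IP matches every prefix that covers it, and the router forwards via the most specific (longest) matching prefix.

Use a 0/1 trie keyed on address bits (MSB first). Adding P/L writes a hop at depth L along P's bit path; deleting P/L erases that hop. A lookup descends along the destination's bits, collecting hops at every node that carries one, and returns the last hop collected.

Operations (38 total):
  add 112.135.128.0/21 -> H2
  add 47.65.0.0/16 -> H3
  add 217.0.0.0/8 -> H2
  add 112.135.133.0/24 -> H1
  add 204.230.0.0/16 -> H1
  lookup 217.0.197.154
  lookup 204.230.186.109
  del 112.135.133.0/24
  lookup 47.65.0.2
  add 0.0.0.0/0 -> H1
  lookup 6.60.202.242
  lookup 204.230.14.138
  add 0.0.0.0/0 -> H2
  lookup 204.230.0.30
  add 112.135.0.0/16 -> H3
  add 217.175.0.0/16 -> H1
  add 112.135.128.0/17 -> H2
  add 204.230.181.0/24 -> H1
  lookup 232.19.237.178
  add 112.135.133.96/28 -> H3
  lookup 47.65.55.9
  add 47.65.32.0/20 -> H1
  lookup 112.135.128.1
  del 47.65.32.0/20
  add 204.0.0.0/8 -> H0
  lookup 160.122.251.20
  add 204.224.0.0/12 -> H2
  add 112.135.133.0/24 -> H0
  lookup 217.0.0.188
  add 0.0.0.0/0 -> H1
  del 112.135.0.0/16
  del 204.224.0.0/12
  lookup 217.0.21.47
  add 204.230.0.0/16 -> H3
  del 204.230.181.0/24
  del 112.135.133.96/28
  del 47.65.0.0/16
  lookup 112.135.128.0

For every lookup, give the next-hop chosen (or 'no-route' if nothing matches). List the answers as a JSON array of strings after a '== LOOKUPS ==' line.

Apply in order:
  + 112.135.128.0/21 (H2) depth=21
  + 47.65.0.0/16 (H3) depth=16
  + 217.0.0.0/8 (H2) depth=8
  + 112.135.133.0/24 (H1) depth=24
  + 204.230.0.0/16 (H1) depth=16
  lookup 217.0.197.154: bits 11011001 walk d0:-→d1:-→d2:-→d3:-→d4:-→d5:-→d6:-→d7:-→d8:H2 -> H2
  lookup 204.230.186.109: bits 1100110011100110 walk d0:-→d1:-→d2:-→d3:-→d4:-→d5:-→d6:-→d7:-→d8:-→d9:-→d10:-→d11:-→d12:-→d13:-→d14:-→d15:-→d16:H1 -> H1
  del 112.135.133.0/24 (clear depth 24)
  lookup 47.65.0.2: bits 0010111101000001 walk d0:-→d1:-→d2:-→d3:-→d4:-→d5:-→d6:-→d7:-→d8:-→d9:-→d10:-→d11:-→d12:-→d13:-→d14:-→d15:-→d16:H3 -> H3
  + 0.0.0.0/0 (H1) depth=0
  lookup 6.60.202.242: bits 00 walk d0:H1→d1:-→d2:- -> H1
  lookup 204.230.14.138: bits 1100110011100110 walk d0:H1→d1:-→d2:-→d3:-→d4:-→d5:-→d6:-→d7:-→d8:-→d9:-→d10:-→d11:-→d12:-→d13:-→d14:-→d15:-→d16:H1 -> H1
  + 0.0.0.0/0 (H2) depth=0
  lookup 204.230.0.30: bits 1100110011100110 walk d0:H2→d1:-→d2:-→d3:-→d4:-→d5:-→d6:-→d7:-→d8:-→d9:-→d10:-→d11:-→d12:-→d13:-→d14:-→d15:-→d16:H1 -> H1
  + 112.135.0.0/16 (H3) depth=16
  + 217.175.0.0/16 (H1) depth=16
  + 112.135.128.0/17 (H2) depth=17
  + 204.230.181.0/24 (H1) depth=24
  lookup 232.19.237.178: bits 11 walk d0:H2→d1:-→d2:- -> H2
  + 112.135.133.96/28 (H3) depth=28
  lookup 47.65.55.9: bits 0010111101000001 walk d0:H2→d1:-→d2:-→d3:-→d4:-→d5:-→d6:-→d7:-→d8:-→d9:-→d10:-→d11:-→d12:-→d13:-→d14:-→d15:-→d16:H3 -> H3
  + 47.65.32.0/20 (H1) depth=20
  lookup 112.135.128.1: bits 011100001000011110000 walk d0:H2→d1:-→d2:-→d3:-→d4:-→d5:-→d6:-→d7:-→d8:-→d9:-→d10:-→d11:-→d12:-→d13:-→d14:-→d15:-→d16:H3→d17:H2→d18:-→d19:-→d20:-→d21:H2 -> H2
  del 47.65.32.0/20 (clear depth 20)
  + 204.0.0.0/8 (H0) depth=8
  lookup 160.122.251.20: bits 1 walk d0:H2→d1:- -> H2
  + 204.224.0.0/12 (H2) depth=12
  + 112.135.133.0/24 (H0) depth=24
  lookup 217.0.0.188: bits 11011001 walk d0:H2→d1:-→d2:-→d3:-→d4:-→d5:-→d6:-→d7:-→d8:H2 -> H2
  + 0.0.0.0/0 (H1) depth=0
  del 112.135.0.0/16 (clear depth 16)
  del 204.224.0.0/12 (clear depth 12)
  lookup 217.0.21.47: bits 11011001 walk d0:H1→d1:-→d2:-→d3:-→d4:-→d5:-→d6:-→d7:-→d8:H2 -> H2
  + 204.230.0.0/16 (H3) depth=16
  del 204.230.181.0/24 (clear depth 24)
  del 112.135.133.96/28 (clear depth 28)
  del 47.65.0.0/16 (clear depth 16)
  lookup 112.135.128.0: bits 011100001000011110000 walk d0:H1→d1:-→d2:-→d3:-→d4:-→d5:-→d6:-→d7:-→d8:-→d9:-→d10:-→d11:-→d12:-→d13:-→d14:-→d15:-→d16:-→d17:H2→d18:-→d19:-→d20:-→d21:H2 -> H2

== LOOKUPS ==
["H2","H1","H3","H1","H1","H1","H2","H3","H2","H2","H2","H2","H2"]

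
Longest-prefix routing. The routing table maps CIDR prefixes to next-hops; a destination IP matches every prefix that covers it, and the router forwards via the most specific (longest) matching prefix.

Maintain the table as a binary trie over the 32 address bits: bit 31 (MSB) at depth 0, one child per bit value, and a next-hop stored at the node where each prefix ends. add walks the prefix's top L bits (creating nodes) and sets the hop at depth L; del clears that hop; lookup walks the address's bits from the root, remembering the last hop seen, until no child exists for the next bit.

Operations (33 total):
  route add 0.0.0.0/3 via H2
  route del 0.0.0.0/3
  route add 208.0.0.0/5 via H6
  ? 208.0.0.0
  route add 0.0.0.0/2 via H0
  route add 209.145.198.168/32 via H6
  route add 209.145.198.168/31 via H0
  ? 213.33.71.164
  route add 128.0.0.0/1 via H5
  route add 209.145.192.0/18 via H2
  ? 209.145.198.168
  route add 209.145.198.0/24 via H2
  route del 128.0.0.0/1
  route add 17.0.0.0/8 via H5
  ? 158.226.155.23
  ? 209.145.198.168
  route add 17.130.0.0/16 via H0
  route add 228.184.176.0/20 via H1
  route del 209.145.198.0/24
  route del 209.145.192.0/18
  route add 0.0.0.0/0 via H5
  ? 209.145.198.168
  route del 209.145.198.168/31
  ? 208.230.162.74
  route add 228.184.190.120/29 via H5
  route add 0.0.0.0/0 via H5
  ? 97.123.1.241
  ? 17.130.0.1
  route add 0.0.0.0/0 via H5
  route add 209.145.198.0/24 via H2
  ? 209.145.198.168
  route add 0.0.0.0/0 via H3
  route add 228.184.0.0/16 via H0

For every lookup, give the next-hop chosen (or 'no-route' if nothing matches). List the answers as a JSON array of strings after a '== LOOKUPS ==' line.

Process each operation:
  add 0.0.0.0/3 -> H2 at depth 3
  - 0.0.0.0/3 clear@3
  add 208.0.0.0/5 -> H6 at depth 5
  ? 208.0.0.0  path d0:-→d1:-→d2:-→d3:-→d4:-→d5:H6  best=H6
  add 0.0.0.0/2 -> H0 at depth 2
  add 209.145.198.168/32 -> H6 at depth 32
  add 209.145.198.168/31 -> H0 at depth 31
  ? 213.33.71.164  path d0:-→d1:-→d2:-→d3:-→d4:-→d5:H6  best=H6
  add 128.0.0.0/1 -> H5 at depth 1
  add 209.145.192.0/18 -> H2 at depth 18
  ? 209.145.198.168  path d0:-→d1:H5→d2:-→d3:-→d4:-→d5:H6→d6:-→d7:-→d8:-→d9:-→d10:-→d11:-→d12:-→d13:-→d14:-→d15:-→d16:-→d17:-→d18:H2→d19:-→d20:-→d21:-→d22:-→d23:-→d24:-→d25:-→d26:-→d27:-→d28:-→d29:-→d30:-→d31:H0→d32:H6  best=H6
  add 209.145.198.0/24 -> H2 at depth 24
  - 128.0.0.0/1 clear@1
  add 17.0.0.0/8 -> H5 at depth 8
  ? 158.226.155.23  path d0:-→d1:-  best=no-route
  ? 209.145.198.168  path d0:-→d1:-→d2:-→d3:-→d4:-→d5:H6→d6:-→d7:-→d8:-→d9:-→d10:-→d11:-→d12:-→d13:-→d14:-→d15:-→d16:-→d17:-→d18:H2→d19:-→d20:-→d21:-→d22:-→d23:-→d24:H2→d25:-→d26:-→d27:-→d28:-→d29:-→d30:-→d31:H0→d32:H6  best=H6
  add 17.130.0.0/16 -> H0 at depth 16
  add 228.184.176.0/20 -> H1 at depth 20
  - 209.145.198.0/24 clear@24
  - 209.145.192.0/18 clear@18
  add 0.0.0.0/0 -> H5 at depth 0
  ? 209.145.198.168  path d0:H5→d1:-→d2:-→d3:-→d4:-→d5:H6→d6:-→d7:-→d8:-→d9:-→d10:-→d11:-→d12:-→d13:-→d14:-→d15:-→d16:-→d17:-→d18:-→d19:-→d20:-→d21:-→d22:-→d23:-→d24:-→d25:-→d26:-→d27:-→d28:-→d29:-→d30:-→d31:H0→d32:H6  best=H6
  - 209.145.198.168/31 clear@31
  ? 208.230.162.74  path d0:H5→d1:-→d2:-→d3:-→d4:-→d5:H6→d6:-→d7:-  best=H6
  add 228.184.190.120/29 -> H5 at depth 29
  add 0.0.0.0/0 -> H5 at depth 0
  ? 97.123.1.241  path d0:H5→d1:-  best=H5
  ? 17.130.0.1  path d0:H5→d1:-→d2:H0→d3:-→d4:-→d5:-→d6:-→d7:-→d8:H5→d9:-→d10:-→d11:-→d12:-→d13:-→d14:-→d15:-→d16:H0  best=H0
  add 0.0.0.0/0 -> H5 at depth 0
  add 209.145.198.0/24 -> H2 at depth 24
  ? 209.145.198.168  path d0:H5→d1:-→d2:-→d3:-→d4:-→d5:H6→d6:-→d7:-→d8:-→d9:-→d10:-→d11:-→d12:-→d13:-→d14:-→d15:-→d16:-→d17:-→d18:-→d19:-→d20:-→d21:-→d22:-→d23:-→d24:H2→d25:-→d26:-→d27:-→d28:-→d29:-→d30:-→d31:-→d32:H6  best=H6
  add 0.0.0.0/0 -> H3 at depth 0
  add 228.184.0.0/16 -> H0 at depth 16

== LOOKUPS ==
["H6","H6","H6","no-route","H6","H6","H6","H5","H0","H6"]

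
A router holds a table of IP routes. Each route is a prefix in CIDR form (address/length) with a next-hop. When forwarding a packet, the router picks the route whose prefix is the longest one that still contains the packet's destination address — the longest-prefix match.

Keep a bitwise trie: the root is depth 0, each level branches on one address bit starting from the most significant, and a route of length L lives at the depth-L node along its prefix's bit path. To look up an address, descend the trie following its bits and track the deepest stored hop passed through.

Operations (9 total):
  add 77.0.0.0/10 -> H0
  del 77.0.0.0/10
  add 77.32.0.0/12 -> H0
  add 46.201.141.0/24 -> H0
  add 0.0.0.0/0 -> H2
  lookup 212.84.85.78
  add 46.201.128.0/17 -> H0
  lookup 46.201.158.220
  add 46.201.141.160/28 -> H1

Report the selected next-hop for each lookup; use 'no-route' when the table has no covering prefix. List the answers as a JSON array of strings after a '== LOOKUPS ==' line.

Process each operation:
  + 77.0.0.0/10 (H0) depth=10
  del 77.0.0.0/10 (clear depth 10)
  + 77.32.0.0/12 (H0) depth=12
  + 46.201.141.0/24 (H0) depth=24
  + 0.0.0.0/0 (H2) depth=0
  lookup 212.84.85.78: bits ε walk d0:H2 -> H2
  + 46.201.128.0/17 (H0) depth=17
  lookup 46.201.158.220: bits 0010111011001001100 walk d0:H2→d1:-→d2:-→d3:-→d4:-→d5:-→d6:-→d7:-→d8:-→d9:-→d10:-→d11:-→d12:-→d13:-→d14:-→d15:-→d16:-→d17:H0→d18:-→d19:- -> H0
  + 46.201.141.160/28 (H1) depth=28

== LOOKUPS ==
["H2","H0"]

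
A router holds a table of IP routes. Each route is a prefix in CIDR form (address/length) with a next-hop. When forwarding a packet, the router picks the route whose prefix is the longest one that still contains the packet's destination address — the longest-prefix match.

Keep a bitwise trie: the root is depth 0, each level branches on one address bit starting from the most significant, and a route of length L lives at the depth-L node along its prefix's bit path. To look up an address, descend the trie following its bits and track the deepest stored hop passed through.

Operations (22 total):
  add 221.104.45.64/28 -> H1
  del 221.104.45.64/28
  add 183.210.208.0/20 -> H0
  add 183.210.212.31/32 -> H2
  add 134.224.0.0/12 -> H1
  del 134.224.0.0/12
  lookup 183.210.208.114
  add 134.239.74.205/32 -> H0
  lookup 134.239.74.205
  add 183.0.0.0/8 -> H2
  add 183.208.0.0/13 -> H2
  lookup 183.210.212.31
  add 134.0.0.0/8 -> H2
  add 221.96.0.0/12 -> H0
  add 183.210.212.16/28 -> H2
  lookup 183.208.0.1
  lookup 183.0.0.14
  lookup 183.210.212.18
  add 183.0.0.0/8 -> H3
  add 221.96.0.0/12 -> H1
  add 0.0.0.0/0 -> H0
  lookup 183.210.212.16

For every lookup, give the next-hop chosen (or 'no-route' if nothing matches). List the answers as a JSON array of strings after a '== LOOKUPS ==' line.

Process each operation:
  + 221.104.45.64/28 (H1) depth=28
  del 221.104.45.64/28 (clear depth 28)
  + 183.210.208.0/20 (H0) depth=20
  + 183.210.212.31/32 (H2) depth=32
  + 134.224.0.0/12 (H1) depth=12
  del 134.224.0.0/12 (clear depth 12)
  ? 183.210.208.114  path d0:-→d1:-→d2:-→d3:-→d4:-→d5:-→d6:-→d7:-→d8:-→d9:-→d10:-→d11:-→d12:-→d13:-→d14:-→d15:-→d16:-→d17:-→d18:-→d19:-→d20:H0→d21:-  best=H0
  + 134.239.74.205/32 (H0) depth=32
  ? 134.239.74.205  path d0:-→d1:-→d2:-→d3:-→d4:-→d5:-→d6:-→d7:-→d8:-→d9:-→d10:-→d11:-→d12:-→d13:-→d14:-→d15:-→d16:-→d17:-→d18:-→d19:-→d20:-→d21:-→d22:-→d23:-→d24:-→d25:-→d26:-→d27:-→d28:-→d29:-→d30:-→d31:-→d32:H0  best=H0
  + 183.0.0.0/8 (H2) depth=8
  + 183.208.0.0/13 (H2) depth=13
  ? 183.210.212.31  path d0:-→d1:-→d2:-→d3:-→d4:-→d5:-→d6:-→d7:-→d8:H2→d9:-→d10:-→d11:-→d12:-→d13:H2→d14:-→d15:-→d16:-→d17:-→d18:-→d19:-→d20:H0→d21:-→d22:-→d23:-→d24:-→d25:-→d26:-→d27:-→d28:-→d29:-→d30:-→d31:-→d32:H2  best=H2
  + 134.0.0.0/8 (H2) depth=8
  + 221.96.0.0/12 (H0) depth=12
  + 183.210.212.16/28 (H2) depth=28
  ? 183.208.0.1  path d0:-→d1:-→d2:-→d3:-→d4:-→d5:-→d6:-→d7:-→d8:H2→d9:-→d10:-→d11:-→d12:-→d13:H2→d14:-  best=H2
  ? 183.0.0.14  path d0:-→d1:-→d2:-→d3:-→d4:-→d5:-→d6:-→d7:-→d8:H2  best=H2
  ? 183.210.212.18  path d0:-→d1:-→d2:-→d3:-→d4:-→d5:-→d6:-→d7:-→d8:H2→d9:-→d10:-→d11:-→d12:-→d13:H2→d14:-→d15:-→d16:-→d17:-→d18:-→d19:-→d20:H0→d21:-→d22:-→d23:-→d24:-→d25:-→d26:-→d27:-→d28:H2  best=H2
  + 183.0.0.0/8 (H3) depth=8
  + 221.96.0.0/12 (H1) depth=12
  + 0.0.0.0/0 (H0) depth=0
  ? 183.210.212.16  path d0:H0→d1:-→d2:-→d3:-→d4:-→d5:-→d6:-→d7:-→d8:H3→d9:-→d10:-→d11:-→d12:-→d13:H2→d14:-→d15:-→d16:-→d17:-→d18:-→d19:-→d20:H0→d21:-→d22:-→d23:-→d24:-→d25:-→d26:-→d27:-→d28:H2  best=H2

== LOOKUPS ==
["H0","H0","H2","H2","H2","H2","H2"]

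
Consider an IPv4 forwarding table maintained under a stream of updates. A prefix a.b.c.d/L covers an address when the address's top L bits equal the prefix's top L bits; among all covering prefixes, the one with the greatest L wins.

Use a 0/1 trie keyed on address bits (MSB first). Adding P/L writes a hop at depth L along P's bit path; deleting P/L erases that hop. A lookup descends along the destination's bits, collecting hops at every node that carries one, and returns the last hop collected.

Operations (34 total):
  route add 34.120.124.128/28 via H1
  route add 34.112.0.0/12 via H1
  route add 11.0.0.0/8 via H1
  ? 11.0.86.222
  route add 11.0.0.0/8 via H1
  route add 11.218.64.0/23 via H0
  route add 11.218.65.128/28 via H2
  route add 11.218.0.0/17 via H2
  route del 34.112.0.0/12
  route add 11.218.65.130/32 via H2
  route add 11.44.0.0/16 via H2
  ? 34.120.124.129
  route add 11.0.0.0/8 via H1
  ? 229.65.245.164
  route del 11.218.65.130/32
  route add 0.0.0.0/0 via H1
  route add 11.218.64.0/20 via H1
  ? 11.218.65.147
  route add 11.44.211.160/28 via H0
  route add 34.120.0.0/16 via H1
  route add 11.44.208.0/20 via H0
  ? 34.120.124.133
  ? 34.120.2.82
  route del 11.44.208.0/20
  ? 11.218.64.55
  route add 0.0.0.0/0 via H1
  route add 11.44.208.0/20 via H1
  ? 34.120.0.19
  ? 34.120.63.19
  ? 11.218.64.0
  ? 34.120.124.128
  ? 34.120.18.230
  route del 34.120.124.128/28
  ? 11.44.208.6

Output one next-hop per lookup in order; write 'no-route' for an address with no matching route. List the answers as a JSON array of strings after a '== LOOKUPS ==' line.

Trace:
  + 34.120.124.128/28 (H1) depth=28
  + 34.112.0.0/12 (H1) depth=12
  + 11.0.0.0/8 (H1) depth=8
  ? 11.0.86.222  path d0:-→d1:-→d2:-→d3:-→d4:-→d5:-→d6:-→d7:-→d8:H1  best=H1
  + 11.0.0.0/8 (H1) depth=8
  + 11.218.64.0/23 (H0) depth=23
  + 11.218.65.128/28 (H2) depth=28
  + 11.218.0.0/17 (H2) depth=17
  del 34.112.0.0/12 (clear depth 12)
  + 11.218.65.130/32 (H2) depth=32
  + 11.44.0.0/16 (H2) depth=16
  ? 34.120.124.129  path d0:-→d1:-→d2:-→d3:-→d4:-→d5:-→d6:-→d7:-→d8:-→d9:-→d10:-→d11:-→d12:-→d13:-→d14:-→d15:-→d16:-→d17:-→d18:-→d19:-→d20:-→d21:-→d22:-→d23:-→d24:-→d25:-→d26:-→d27:-→d28:H1  best=H1
  + 11.0.0.0/8 (H1) depth=8
  ? 229.65.245.164  path d0:-  best=no-route
  del 11.218.65.130/32 (clear depth 32)
  + 0.0.0.0/0 (H1) depth=0
  + 11.218.64.0/20 (H1) depth=20
  ? 11.218.65.147  path d0:H1→d1:-→d2:-→d3:-→d4:-→d5:-→d6:-→d7:-→d8:H1→d9:-→d10:-→d11:-→d12:-→d13:-→d14:-→d15:-→d16:-→d17:H2→d18:-→d19:-→d20:H1→d21:-→d22:-→d23:H0→d24:-→d25:-→d26:-→d27:-  best=H0
  + 11.44.211.160/28 (H0) depth=28
  + 34.120.0.0/16 (H1) depth=16
  + 11.44.208.0/20 (H0) depth=20
  ? 34.120.124.133  path d0:H1→d1:-→d2:-→d3:-→d4:-→d5:-→d6:-→d7:-→d8:-→d9:-→d10:-→d11:-→d12:-→d13:-→d14:-→d15:-→d16:H1→d17:-→d18:-→d19:-→d20:-→d21:-→d22:-→d23:-→d24:-→d25:-→d26:-→d27:-→d28:H1  best=H1
  ? 34.120.2.82  path d0:H1→d1:-→d2:-→d3:-→d4:-→d5:-→d6:-→d7:-→d8:-→d9:-→d10:-→d11:-→d12:-→d13:-→d14:-→d15:-→d16:H1→d17:-  best=H1
  del 11.44.208.0/20 (clear depth 20)
  ? 11.218.64.55  path d0:H1→d1:-→d2:-→d3:-→d4:-→d5:-→d6:-→d7:-→d8:H1→d9:-→d10:-→d11:-→d12:-→d13:-→d14:-→d15:-→d16:-→d17:H2→d18:-→d19:-→d20:H1→d21:-→d22:-→d23:H0  best=H0
  + 0.0.0.0/0 (H1) depth=0
  + 11.44.208.0/20 (H1) depth=20
  ? 34.120.0.19  path d0:H1→d1:-→d2:-→d3:-→d4:-→d5:-→d6:-→d7:-→d8:-→d9:-→d10:-→d11:-→d12:-→d13:-→d14:-→d15:-→d16:H1→d17:-  best=H1
  ? 34.120.63.19  path d0:H1→d1:-→d2:-→d3:-→d4:-→d5:-→d6:-→d7:-→d8:-→d9:-→d10:-→d11:-→d12:-→d13:-→d14:-→d15:-→d16:H1→d17:-  best=H1
  ? 11.218.64.0  path d0:H1→d1:-→d2:-→d3:-→d4:-→d5:-→d6:-→d7:-→d8:H1→d9:-→d10:-→d11:-→d12:-→d13:-→d14:-→d15:-→d16:-→d17:H2→d18:-→d19:-→d20:H1→d21:-→d22:-→d23:H0  best=H0
  ? 34.120.124.128  path d0:H1→d1:-→d2:-→d3:-→d4:-→d5:-→d6:-→d7:-→d8:-→d9:-→d10:-→d11:-→d12:-→d13:-→d14:-→d15:-→d16:H1→d17:-→d18:-→d19:-→d20:-→d21:-→d22:-→d23:-→d24:-→d25:-→d26:-→d27:-→d28:H1  best=H1
  ? 34.120.18.230  path d0:H1→d1:-→d2:-→d3:-→d4:-→d5:-→d6:-→d7:-→d8:-→d9:-→d10:-→d11:-→d12:-→d13:-→d14:-→d15:-→d16:H1→d17:-  best=H1
  del 34.120.124.128/28 (clear depth 28)
  ? 11.44.208.6  path d0:H1→d1:-→d2:-→d3:-→d4:-→d5:-→d6:-→d7:-→d8:H1→d9:-→d10:-→d11:-→d12:-→d13:-→d14:-→d15:-→d16:H2→d17:-→d18:-→d19:-→d20:H1→d21:-→d22:-  best=H1

== LOOKUPS ==
["H1","H1","no-route","H0","H1","H1","H0","H1","H1","H0","H1","H1","H1"]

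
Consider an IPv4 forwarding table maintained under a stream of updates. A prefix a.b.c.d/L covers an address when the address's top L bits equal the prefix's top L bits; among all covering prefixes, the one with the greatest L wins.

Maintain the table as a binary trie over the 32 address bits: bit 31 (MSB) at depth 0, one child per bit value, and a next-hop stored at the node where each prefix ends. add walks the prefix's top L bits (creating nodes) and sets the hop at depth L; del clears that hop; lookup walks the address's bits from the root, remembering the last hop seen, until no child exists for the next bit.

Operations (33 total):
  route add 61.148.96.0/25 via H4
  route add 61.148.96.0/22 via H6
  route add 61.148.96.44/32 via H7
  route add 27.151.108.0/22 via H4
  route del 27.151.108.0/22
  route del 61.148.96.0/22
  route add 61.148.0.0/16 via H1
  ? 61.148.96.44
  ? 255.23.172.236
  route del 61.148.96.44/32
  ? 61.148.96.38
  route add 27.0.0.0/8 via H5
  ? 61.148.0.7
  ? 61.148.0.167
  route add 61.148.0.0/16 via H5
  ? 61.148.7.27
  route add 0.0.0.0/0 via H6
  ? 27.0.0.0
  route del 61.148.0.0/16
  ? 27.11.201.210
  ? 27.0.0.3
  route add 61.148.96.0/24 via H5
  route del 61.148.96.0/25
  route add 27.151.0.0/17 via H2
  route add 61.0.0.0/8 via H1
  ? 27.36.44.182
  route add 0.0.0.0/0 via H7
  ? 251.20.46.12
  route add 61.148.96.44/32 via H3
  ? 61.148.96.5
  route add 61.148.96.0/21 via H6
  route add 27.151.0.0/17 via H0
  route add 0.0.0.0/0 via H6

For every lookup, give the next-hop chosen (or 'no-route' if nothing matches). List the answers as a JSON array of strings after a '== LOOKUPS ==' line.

Process each operation:
  add 61.148.96.0/25 -> H4 at depth 25
  add 61.148.96.0/22 -> H6 at depth 22
  add 61.148.96.44/32 -> H7 at depth 32
  add 27.151.108.0/22 -> H4 at depth 22
  del 27.151.108.0/22 (clear depth 22)
  del 61.148.96.0/22 (clear depth 22)
  add 61.148.0.0/16 -> H1 at depth 16
  Q 61.148.96.44: descend 00111101100101000110000000101100 ; hops seen [H1,H4,H7] ; pick H7
  Q 255.23.172.236: descend ε ; hops seen [∅] ; pick no-route
  del 61.148.96.44/32 (clear depth 32)
  Q 61.148.96.38: descend 0011110110010100011000000010 ; hops seen [H1,H4] ; pick H4
  add 27.0.0.0/8 -> H5 at depth 8
  Q 61.148.0.7: descend 00111101100101000 ; hops seen [H1] ; pick H1
  Q 61.148.0.167: descend 00111101100101000 ; hops seen [H1] ; pick H1
  add 61.148.0.0/16 -> H5 at depth 16
  Q 61.148.7.27: descend 00111101100101000 ; hops seen [H5] ; pick H5
  add 0.0.0.0/0 -> H6 at depth 0
  Q 27.0.0.0: descend 00011011 ; hops seen [H6,H5] ; pick H5
  del 61.148.0.0/16 (clear depth 16)
  Q 27.11.201.210: descend 00011011 ; hops seen [H6,H5] ; pick H5
  Q 27.0.0.3: descend 00011011 ; hops seen [H6,H5] ; pick H5
  add 61.148.96.0/24 -> H5 at depth 24
  del 61.148.96.0/25 (clear depth 25)
  add 27.151.0.0/17 -> H2 at depth 17
  add 61.0.0.0/8 -> H1 at depth 8
  Q 27.36.44.182: descend 00011011 ; hops seen [H6,H5] ; pick H5
  add 0.0.0.0/0 -> H7 at depth 0
  Q 251.20.46.12: descend ε ; hops seen [H7] ; pick H7
  add 61.148.96.44/32 -> H3 at depth 32
  Q 61.148.96.5: descend 00111101100101000110000000 ; hops seen [H7,H1,H5] ; pick H5
  add 61.148.96.0/21 -> H6 at depth 21
  add 27.151.0.0/17 -> H0 at depth 17
  add 0.0.0.0/0 -> H6 at depth 0

== LOOKUPS ==
["H7","no-route","H4","H1","H1","H5","H5","H5","H5","H5","H7","H5"]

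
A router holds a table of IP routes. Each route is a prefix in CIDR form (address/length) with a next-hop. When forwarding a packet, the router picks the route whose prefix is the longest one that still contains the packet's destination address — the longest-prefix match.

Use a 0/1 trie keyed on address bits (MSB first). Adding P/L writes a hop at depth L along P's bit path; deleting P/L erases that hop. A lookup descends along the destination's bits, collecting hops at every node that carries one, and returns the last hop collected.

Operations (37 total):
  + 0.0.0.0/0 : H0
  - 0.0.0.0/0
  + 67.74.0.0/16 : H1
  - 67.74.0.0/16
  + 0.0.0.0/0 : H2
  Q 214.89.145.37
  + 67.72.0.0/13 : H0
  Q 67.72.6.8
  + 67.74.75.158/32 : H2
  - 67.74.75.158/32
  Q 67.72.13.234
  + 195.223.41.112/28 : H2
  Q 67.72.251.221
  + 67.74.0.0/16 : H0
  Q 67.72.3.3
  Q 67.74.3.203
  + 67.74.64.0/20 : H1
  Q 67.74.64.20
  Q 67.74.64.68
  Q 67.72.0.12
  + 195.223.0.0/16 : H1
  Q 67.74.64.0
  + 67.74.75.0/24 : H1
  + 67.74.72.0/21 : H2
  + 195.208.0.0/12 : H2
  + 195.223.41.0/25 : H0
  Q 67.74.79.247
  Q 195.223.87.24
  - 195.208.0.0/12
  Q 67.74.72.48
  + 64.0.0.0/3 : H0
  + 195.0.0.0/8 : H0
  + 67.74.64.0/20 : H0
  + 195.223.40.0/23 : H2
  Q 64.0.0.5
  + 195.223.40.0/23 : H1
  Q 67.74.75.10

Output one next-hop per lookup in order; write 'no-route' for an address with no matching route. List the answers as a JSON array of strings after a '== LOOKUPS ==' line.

Trace:
  add 0.0.0.0/0 -> H0 at depth 0
  del 0.0.0.0/0 (clear depth 0)
  add 67.74.0.0/16 -> H1 at depth 16
  del 67.74.0.0/16 (clear depth 16)
  add 0.0.0.0/0 -> H2 at depth 0
  Q 214.89.145.37: descend ε ; hops seen [H2] ; pick H2
  add 67.72.0.0/13 -> H0 at depth 13
  Q 67.72.6.8: descend 01000011010010 ; hops seen [H2,H0] ; pick H0
  add 67.74.75.158/32 -> H2 at depth 32
  del 67.74.75.158/32 (clear depth 32)
  Q 67.72.13.234: descend 01000011010010 ; hops seen [H2,H0] ; pick H0
  add 195.223.41.112/28 -> H2 at depth 28
  Q 67.72.251.221: descend 01000011010010 ; hops seen [H2,H0] ; pick H0
  add 67.74.0.0/16 -> H0 at depth 16
  Q 67.72.3.3: descend 01000011010010 ; hops seen [H2,H0] ; pick H0
  Q 67.74.3.203: descend 01000011010010100 ; hops seen [H2,H0,H0] ; pick H0
  add 67.74.64.0/20 -> H1 at depth 20
  Q 67.74.64.20: descend 01000011010010100100 ; hops seen [H2,H0,H0,H1] ; pick H1
  Q 67.74.64.68: descend 01000011010010100100 ; hops seen [H2,H0,H0,H1] ; pick H1
  Q 67.72.0.12: descend 01000011010010 ; hops seen [H2,H0] ; pick H0
  add 195.223.0.0/16 -> H1 at depth 16
  Q 67.74.64.0: descend 01000011010010100100 ; hops seen [H2,H0,H0,H1] ; pick H1
  add 67.74.75.0/24 -> H1 at depth 24
  add 67.74.72.0/21 -> H2 at depth 21
  add 195.208.0.0/12 -> H2 at depth 12
  add 195.223.41.0/25 -> H0 at depth 25
  Q 67.74.79.247: descend 010000110100101001001 ; hops seen [H2,H0,H0,H1,H2] ; pick H2
  Q 195.223.87.24: descend 11000011110111110 ; hops seen [H2,H2,H1] ; pick H1
  del 195.208.0.0/12 (clear depth 12)
  Q 67.74.72.48: descend 0100001101001010010010 ; hops seen [H2,H0,H0,H1,H2] ; pick H2
  add 64.0.0.0/3 -> H0 at depth 3
  add 195.0.0.0/8 -> H0 at depth 8
  add 67.74.64.0/20 -> H0 at depth 20
  add 195.223.40.0/23 -> H2 at depth 23
  Q 64.0.0.5: descend 010000 ; hops seen [H2,H0] ; pick H0
  add 195.223.40.0/23 -> H1 at depth 23
  Q 67.74.75.10: descend 010000110100101001001011 ; hops seen [H2,H0,H0,H0,H0,H2,H1] ; pick H1

== LOOKUPS ==
["H2","H0","H0","H0","H0","H0","H1","H1","H0","H1","H2","H1","H2","H0","H1"]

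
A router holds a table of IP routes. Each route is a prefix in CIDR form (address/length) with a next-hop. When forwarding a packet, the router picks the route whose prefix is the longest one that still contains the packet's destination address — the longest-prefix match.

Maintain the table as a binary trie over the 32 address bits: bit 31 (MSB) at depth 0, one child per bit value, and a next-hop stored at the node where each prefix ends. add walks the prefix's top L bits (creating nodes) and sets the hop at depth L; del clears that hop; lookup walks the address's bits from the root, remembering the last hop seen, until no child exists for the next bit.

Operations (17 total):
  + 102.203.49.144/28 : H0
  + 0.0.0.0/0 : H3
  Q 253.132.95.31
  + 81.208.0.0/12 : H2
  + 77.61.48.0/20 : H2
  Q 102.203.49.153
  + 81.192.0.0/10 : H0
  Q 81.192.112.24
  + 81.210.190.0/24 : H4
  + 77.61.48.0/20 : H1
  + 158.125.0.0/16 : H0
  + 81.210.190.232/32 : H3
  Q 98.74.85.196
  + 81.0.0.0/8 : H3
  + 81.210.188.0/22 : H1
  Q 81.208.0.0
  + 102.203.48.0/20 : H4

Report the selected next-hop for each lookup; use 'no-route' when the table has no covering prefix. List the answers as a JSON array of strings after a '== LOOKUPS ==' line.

Apply in order:
  add 102.203.49.144/28 -> H0 at depth 28
  add 0.0.0.0/0 -> H3 at depth 0
  ? 253.132.95.31  path d0:H3  best=H3
  add 81.208.0.0/12 -> H2 at depth 12
  add 77.61.48.0/20 -> H2 at depth 20
  ? 102.203.49.153  path d0:H3→d1:-→d2:-→d3:-→d4:-→d5:-→d6:-→d7:-→d8:-→d9:-→d10:-→d11:-→d12:-→d13:-→d14:-→d15:-→d16:-→d17:-→d18:-→d19:-→d20:-→d21:-→d22:-→d23:-→d24:-→d25:-→d26:-→d27:-→d28:H0  best=H0
  add 81.192.0.0/10 -> H0 at depth 10
  ? 81.192.112.24  path d0:H3→d1:-→d2:-→d3:-→d4:-→d5:-→d6:-→d7:-→d8:-→d9:-→d10:H0→d11:-  best=H0
  add 81.210.190.0/24 -> H4 at depth 24
  add 77.61.48.0/20 -> H1 at depth 20
  add 158.125.0.0/16 -> H0 at depth 16
  add 81.210.190.232/32 -> H3 at depth 32
  ? 98.74.85.196  path d0:H3→d1:-→d2:-→d3:-→d4:-→d5:-  best=H3
  add 81.0.0.0/8 -> H3 at depth 8
  add 81.210.188.0/22 -> H1 at depth 22
  ? 81.208.0.0  path d0:H3→d1:-→d2:-→d3:-→d4:-→d5:-→d6:-→d7:-→d8:H3→d9:-→d10:H0→d11:-→d12:H2→d13:-→d14:-  best=H2
  add 102.203.48.0/20 -> H4 at depth 20

== LOOKUPS ==
["H3","H0","H0","H3","H2"]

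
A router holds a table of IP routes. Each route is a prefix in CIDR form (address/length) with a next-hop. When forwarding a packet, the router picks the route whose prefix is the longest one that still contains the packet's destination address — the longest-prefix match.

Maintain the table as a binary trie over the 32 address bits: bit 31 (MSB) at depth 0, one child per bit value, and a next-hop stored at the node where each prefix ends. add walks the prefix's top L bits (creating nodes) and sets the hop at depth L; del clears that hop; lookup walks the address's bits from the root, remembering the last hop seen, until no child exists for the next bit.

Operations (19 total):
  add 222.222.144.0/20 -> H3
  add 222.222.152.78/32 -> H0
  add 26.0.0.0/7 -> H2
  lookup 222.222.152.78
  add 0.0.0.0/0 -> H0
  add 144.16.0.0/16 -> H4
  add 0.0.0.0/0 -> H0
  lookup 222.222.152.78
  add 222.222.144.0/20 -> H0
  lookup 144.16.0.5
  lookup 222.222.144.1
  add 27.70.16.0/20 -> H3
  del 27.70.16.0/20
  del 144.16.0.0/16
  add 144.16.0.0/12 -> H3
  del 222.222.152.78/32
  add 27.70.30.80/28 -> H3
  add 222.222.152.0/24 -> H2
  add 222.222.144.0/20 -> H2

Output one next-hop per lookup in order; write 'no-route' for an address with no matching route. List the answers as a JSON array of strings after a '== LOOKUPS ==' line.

Apply in order:
  + 222.222.144.0/20 (H3) depth=20
  + 222.222.152.78/32 (H0) depth=32
  + 26.0.0.0/7 (H2) depth=7
  Q 222.222.152.78: descend 11011110110111101001100001001110 ; hops seen [H3,H0] ; pick H0
  + 0.0.0.0/0 (H0) depth=0
  + 144.16.0.0/16 (H4) depth=16
  + 0.0.0.0/0 (H0) depth=0
  Q 222.222.152.78: descend 11011110110111101001100001001110 ; hops seen [H0,H3,H0] ; pick H0
  + 222.222.144.0/20 (H0) depth=20
  Q 144.16.0.5: descend 1001000000010000 ; hops seen [H0,H4] ; pick H4
  Q 222.222.144.1: descend 11011110110111101001 ; hops seen [H0,H0] ; pick H0
  + 27.70.16.0/20 (H3) depth=20
  - 27.70.16.0/20 clear@20
  - 144.16.0.0/16 clear@16
  + 144.16.0.0/12 (H3) depth=12
  - 222.222.152.78/32 clear@32
  + 27.70.30.80/28 (H3) depth=28
  + 222.222.152.0/24 (H2) depth=24
  + 222.222.144.0/20 (H2) depth=20

== LOOKUPS ==
["H0","H0","H4","H0"]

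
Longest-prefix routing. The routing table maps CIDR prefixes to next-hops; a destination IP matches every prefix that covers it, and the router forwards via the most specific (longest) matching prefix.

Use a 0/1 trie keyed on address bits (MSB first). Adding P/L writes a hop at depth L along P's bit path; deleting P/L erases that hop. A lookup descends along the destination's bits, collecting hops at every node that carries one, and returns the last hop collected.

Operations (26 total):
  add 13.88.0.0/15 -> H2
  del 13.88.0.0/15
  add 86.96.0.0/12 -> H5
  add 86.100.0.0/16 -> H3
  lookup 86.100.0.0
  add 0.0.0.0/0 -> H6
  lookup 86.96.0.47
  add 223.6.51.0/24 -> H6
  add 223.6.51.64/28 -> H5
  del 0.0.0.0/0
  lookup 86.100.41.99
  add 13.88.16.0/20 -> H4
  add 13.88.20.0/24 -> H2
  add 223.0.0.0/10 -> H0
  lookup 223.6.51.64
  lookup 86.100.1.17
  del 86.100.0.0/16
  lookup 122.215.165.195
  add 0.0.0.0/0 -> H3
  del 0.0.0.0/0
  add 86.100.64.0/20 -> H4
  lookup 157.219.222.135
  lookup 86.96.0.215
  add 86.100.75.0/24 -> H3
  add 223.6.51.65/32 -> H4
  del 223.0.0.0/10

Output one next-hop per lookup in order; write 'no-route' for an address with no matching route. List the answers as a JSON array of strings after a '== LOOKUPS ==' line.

Trace:
  add 13.88.0.0/15 -> H2 at depth 15
  - 13.88.0.0/15 clear@15
  add 86.96.0.0/12 -> H5 at depth 12
  add 86.100.0.0/16 -> H3 at depth 16
  lookup 86.100.0.0: bits 0101011001100100 walk d0:-→d1:-→d2:-→d3:-→d4:-→d5:-→d6:-→d7:-→d8:-→d9:-→d10:-→d11:-→d12:H5→d13:-→d14:-→d15:-→d16:H3 -> H3
  add 0.0.0.0/0 -> H6 at depth 0
  lookup 86.96.0.47: bits 0101011001100 walk d0:H6→d1:-→d2:-→d3:-→d4:-→d5:-→d6:-→d7:-→d8:-→d9:-→d10:-→d11:-→d12:H5→d13:- -> H5
  add 223.6.51.0/24 -> H6 at depth 24
  add 223.6.51.64/28 -> H5 at depth 28
  - 0.0.0.0/0 clear@0
  lookup 86.100.41.99: bits 0101011001100100 walk d0:-→d1:-→d2:-→d3:-→d4:-→d5:-→d6:-→d7:-→d8:-→d9:-→d10:-→d11:-→d12:H5→d13:-→d14:-→d15:-→d16:H3 -> H3
  add 13.88.16.0/20 -> H4 at depth 20
  add 13.88.20.0/24 -> H2 at depth 24
  add 223.0.0.0/10 -> H0 at depth 10
  lookup 223.6.51.64: bits 1101111100000110001100110100 walk d0:-→d1:-→d2:-→d3:-→d4:-→d5:-→d6:-→d7:-→d8:-→d9:-→d10:H0→d11:-→d12:-→d13:-→d14:-→d15:-→d16:-→d17:-→d18:-→d19:-→d20:-→d21:-→d22:-→d23:-→d24:H6→d25:-→d26:-→d27:-→d28:H5 -> H5
  lookup 86.100.1.17: bits 0101011001100100 walk d0:-→d1:-→d2:-→d3:-→d4:-→d5:-→d6:-→d7:-→d8:-→d9:-→d10:-→d11:-→d12:H5→d13:-→d14:-→d15:-→d16:H3 -> H3
  - 86.100.0.0/16 clear@16
  lookup 122.215.165.195: bits 01 walk d0:-→d1:-→d2:- -> no-route
  add 0.0.0.0/0 -> H3 at depth 0
  - 0.0.0.0/0 clear@0
  add 86.100.64.0/20 -> H4 at depth 20
  lookup 157.219.222.135: bits 1 walk d0:-→d1:- -> no-route
  lookup 86.96.0.215: bits 0101011001100 walk d0:-→d1:-→d2:-→d3:-→d4:-→d5:-→d6:-→d7:-→d8:-→d9:-→d10:-→d11:-→d12:H5→d13:- -> H5
  add 86.100.75.0/24 -> H3 at depth 24
  add 223.6.51.65/32 -> H4 at depth 32
  - 223.0.0.0/10 clear@10

== LOOKUPS ==
["H3","H5","H3","H5","H3","no-route","no-route","H5"]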